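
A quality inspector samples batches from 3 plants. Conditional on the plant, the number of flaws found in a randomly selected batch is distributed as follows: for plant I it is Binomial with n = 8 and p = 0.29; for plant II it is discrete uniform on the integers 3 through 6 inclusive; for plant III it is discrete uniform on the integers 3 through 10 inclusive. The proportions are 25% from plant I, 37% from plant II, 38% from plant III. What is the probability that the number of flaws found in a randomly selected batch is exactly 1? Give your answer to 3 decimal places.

Conditional on each plant, P(X = 1): I: 0.211007; II: 0; III: 0.
By total probability, P(X = 1) = 0.25·0.211007 + 0.37·0 + 0.38·0 = 0.0527517.

0.053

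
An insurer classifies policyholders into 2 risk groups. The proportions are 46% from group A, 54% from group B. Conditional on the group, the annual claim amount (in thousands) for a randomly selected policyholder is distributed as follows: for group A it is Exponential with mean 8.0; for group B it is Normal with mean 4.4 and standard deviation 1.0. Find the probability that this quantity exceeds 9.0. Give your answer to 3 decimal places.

0.149

Conditional on each group, P(X > 9.0): A: 0.324652; B: 2.11245e-06.
By total probability, P(X > 9.0) = 0.46·0.324652 + 0.54·2.11245e-06 = 0.149341.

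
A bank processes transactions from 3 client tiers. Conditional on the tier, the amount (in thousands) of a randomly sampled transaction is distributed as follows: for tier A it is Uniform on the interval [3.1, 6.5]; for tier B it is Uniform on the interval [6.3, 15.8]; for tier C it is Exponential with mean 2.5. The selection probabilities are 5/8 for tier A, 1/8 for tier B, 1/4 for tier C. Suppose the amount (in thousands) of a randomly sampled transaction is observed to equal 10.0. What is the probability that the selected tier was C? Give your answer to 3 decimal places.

Likelihoods f(10.0 | ·): A: 0; B: 0.105263; C: 0.00732626.
Posterior ∝ prior × likelihood. Numerator for C: 0.25·0.00732626 = 0.00183156.
Normalizing constant: 0.625·0 + 0.125·0.105263 + 0.25·0.00732626 = 0.0149895.
P(C | observation) = 0.00183156 / 0.0149895 = 0.12219.

0.122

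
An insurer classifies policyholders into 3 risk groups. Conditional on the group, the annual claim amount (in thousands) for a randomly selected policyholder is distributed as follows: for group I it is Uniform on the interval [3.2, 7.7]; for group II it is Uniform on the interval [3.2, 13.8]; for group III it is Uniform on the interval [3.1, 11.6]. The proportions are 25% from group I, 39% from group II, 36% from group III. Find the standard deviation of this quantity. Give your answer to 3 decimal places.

2.767

Per component, I: μ=5.45, E[X²]=31.39; II: μ=8.5, E[X²]=81.6133; III: μ=7.35, E[X²]=60.0433.
E[X] = 0.25·5.45 + 0.39·8.5 + 0.36·7.35 = 7.3235.
E[X²] = 0.25·31.39 + 0.39·81.6133 + 0.36·60.0433 = 61.2923.
Var(X) = E[X²] − (E[X])² = 61.2923 − 53.6337 = 7.65865.
SD(X) = √7.65865 = 2.76743.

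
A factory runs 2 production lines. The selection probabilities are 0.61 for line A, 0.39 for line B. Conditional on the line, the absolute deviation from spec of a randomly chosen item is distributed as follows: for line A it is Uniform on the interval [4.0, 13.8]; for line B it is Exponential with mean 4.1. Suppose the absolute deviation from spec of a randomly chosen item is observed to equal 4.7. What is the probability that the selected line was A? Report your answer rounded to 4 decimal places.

Likelihoods f(4.7 | ·): A: 0.102041; B: 0.0775115.
Posterior ∝ prior × likelihood. Numerator for A: 0.61·0.102041 = 0.0622449.
Normalizing constant: 0.61·0.102041 + 0.39·0.0775115 = 0.0924744.
P(A | observation) = 0.0622449 / 0.0924744 = 0.673104.

0.6731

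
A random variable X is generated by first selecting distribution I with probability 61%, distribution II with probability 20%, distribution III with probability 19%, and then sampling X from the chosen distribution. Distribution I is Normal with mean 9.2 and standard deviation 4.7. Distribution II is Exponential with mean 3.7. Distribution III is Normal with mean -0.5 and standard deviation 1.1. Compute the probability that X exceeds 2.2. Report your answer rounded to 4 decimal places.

0.6801

Conditional on each component, P(X > 2.2): I: 0.931804; II: 0.551786; III: 0.00705314.
By total probability, P(X > 2.2) = 0.61·0.931804 + 0.2·0.551786 + 0.19·0.00705314 = 0.680098.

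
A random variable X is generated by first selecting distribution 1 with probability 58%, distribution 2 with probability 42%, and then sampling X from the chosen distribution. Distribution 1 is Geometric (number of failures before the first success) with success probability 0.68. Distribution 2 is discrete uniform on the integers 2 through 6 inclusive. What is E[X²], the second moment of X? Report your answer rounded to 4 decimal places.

For each component E[X²] = Var + (mean)², giving 1: 0.913495; 2: 18.
Overall E[X²] = 0.58·0.913495 + 0.42·18 = 8.08983.

8.0898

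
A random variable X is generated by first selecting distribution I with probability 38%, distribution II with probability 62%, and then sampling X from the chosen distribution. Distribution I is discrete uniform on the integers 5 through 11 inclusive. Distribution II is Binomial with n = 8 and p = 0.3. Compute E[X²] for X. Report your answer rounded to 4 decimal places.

30.4528

For each component E[X²] = Var + (mean)², giving I: 68; II: 7.44.
Overall E[X²] = 0.38·68 + 0.62·7.44 = 30.4528.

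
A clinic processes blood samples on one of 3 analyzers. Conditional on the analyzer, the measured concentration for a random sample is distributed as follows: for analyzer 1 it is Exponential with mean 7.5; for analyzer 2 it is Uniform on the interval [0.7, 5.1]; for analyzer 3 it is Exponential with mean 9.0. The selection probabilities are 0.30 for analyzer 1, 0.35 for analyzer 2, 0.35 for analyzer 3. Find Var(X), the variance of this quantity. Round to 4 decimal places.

Per component, 1: μ=7.5, E[X²]=112.5; 2: μ=2.9, E[X²]=10.0233; 3: μ=9, E[X²]=162.
E[X] = 0.3·7.5 + 0.35·2.9 + 0.35·9 = 6.415.
E[X²] = 0.3·112.5 + 0.35·10.0233 + 0.35·162 = 93.9582.
Var(X) = E[X²] − (E[X])² = 93.9582 − 41.1522 = 52.8059.

52.8059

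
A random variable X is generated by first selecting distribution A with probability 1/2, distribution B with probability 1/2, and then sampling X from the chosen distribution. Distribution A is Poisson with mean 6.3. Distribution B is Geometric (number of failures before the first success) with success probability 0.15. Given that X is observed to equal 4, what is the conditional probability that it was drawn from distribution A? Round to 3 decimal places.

0.606

Likelihoods P(X=4 | ·): A: 0.12053; B: 0.0783009.
Posterior ∝ prior × likelihood. Numerator for A: 0.5·0.12053 = 0.0602651.
Normalizing constant: 0.5·0.12053 + 0.5·0.0783009 = 0.0994155.
P(A | observation) = 0.0602651 / 0.0994155 = 0.606194.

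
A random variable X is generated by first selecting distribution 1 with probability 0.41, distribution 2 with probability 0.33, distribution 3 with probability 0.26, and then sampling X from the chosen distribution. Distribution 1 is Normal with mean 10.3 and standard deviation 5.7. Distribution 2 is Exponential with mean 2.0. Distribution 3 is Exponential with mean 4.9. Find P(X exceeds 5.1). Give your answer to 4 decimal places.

Conditional on each component, P(X > 5.1): 1: 0.81919; 2: 0.0780817; 3: 0.353166.
By total probability, P(X > 5.1) = 0.41·0.81919 + 0.33·0.0780817 + 0.26·0.353166 = 0.453458.

0.4535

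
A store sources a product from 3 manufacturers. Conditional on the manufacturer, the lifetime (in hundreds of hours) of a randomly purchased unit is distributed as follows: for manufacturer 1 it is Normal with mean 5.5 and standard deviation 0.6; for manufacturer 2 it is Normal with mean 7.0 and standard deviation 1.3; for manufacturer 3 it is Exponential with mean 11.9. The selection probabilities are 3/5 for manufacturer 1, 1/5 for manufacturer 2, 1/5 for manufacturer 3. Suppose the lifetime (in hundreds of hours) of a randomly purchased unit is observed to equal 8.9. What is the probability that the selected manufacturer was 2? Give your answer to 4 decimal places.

Likelihoods f(8.9 | ·): 1: 7.07815e-08; 2: 0.105468; 3: 0.0397781.
Posterior ∝ prior × likelihood. Numerator for 2: 0.2·0.105468 = 0.0210935.
Normalizing constant: 0.6·7.07815e-08 + 0.2·0.105468 + 0.2·0.0397781 = 0.0290492.
P(2 | observation) = 0.0210935 / 0.0290492 = 0.726131.

0.7261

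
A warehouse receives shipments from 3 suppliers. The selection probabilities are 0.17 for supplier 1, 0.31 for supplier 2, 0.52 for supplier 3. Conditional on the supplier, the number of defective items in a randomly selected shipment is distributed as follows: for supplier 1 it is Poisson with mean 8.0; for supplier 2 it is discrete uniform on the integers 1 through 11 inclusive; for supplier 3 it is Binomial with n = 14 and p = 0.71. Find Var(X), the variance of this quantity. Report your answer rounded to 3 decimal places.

Per component, 1: μ=8, E[X²]=72; 2: μ=6, E[X²]=46; 3: μ=9.94, E[X²]=101.686.
E[X] = 0.17·8 + 0.31·6 + 0.52·9.94 = 8.3888.
E[X²] = 0.17·72 + 0.31·46 + 0.52·101.686 = 79.3768.
Var(X) = E[X²] − (E[X])² = 79.3768 − 70.372 = 9.00486.

9.005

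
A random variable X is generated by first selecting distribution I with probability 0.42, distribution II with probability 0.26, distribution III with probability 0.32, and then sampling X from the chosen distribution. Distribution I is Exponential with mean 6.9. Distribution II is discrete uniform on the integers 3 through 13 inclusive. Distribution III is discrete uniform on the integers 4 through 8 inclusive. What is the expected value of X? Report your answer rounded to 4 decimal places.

Component means — I: 6.9; II: 8; III: 6.
E[X] = 0.42·6.9 + 0.26·8 + 0.32·6 = 6.898.

6.8980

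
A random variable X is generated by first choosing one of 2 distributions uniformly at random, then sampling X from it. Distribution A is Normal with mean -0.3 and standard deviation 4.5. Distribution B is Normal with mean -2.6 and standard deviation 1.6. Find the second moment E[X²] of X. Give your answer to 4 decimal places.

For each component E[X²] = Var + (mean)², giving A: 20.34; B: 9.32.
Overall E[X²] = 0.5·20.34 + 0.5·9.32 = 14.83.

14.8300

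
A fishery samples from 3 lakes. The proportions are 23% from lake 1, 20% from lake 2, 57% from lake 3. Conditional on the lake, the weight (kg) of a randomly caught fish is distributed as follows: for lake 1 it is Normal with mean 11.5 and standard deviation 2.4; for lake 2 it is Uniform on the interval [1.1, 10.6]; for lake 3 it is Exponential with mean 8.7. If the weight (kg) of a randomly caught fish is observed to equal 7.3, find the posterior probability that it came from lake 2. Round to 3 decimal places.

0.365

Likelihoods f(7.3 | ·): 1: 0.0359489; 2: 0.105263; 3: 0.0496675.
Posterior ∝ prior × likelihood. Numerator for 2: 0.2·0.105263 = 0.0210526.
Normalizing constant: 0.23·0.0359489 + 0.2·0.105263 + 0.57·0.0496675 = 0.0576314.
P(2 | observation) = 0.0210526 / 0.0576314 = 0.365298.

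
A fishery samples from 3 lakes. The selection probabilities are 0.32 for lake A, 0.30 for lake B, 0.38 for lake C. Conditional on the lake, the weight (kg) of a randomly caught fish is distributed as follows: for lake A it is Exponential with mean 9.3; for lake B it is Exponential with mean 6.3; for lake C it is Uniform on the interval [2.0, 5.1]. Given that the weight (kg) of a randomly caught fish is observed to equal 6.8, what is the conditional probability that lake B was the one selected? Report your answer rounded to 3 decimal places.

0.494

Likelihoods f(6.8 | ·): A: 0.0517569; B: 0.0539383; C: 0.
Posterior ∝ prior × likelihood. Numerator for B: 0.3·0.0539383 = 0.0161815.
Normalizing constant: 0.32·0.0517569 + 0.3·0.0539383 + 0.38·0 = 0.0327437.
P(B | observation) = 0.0161815 / 0.0327437 = 0.494186.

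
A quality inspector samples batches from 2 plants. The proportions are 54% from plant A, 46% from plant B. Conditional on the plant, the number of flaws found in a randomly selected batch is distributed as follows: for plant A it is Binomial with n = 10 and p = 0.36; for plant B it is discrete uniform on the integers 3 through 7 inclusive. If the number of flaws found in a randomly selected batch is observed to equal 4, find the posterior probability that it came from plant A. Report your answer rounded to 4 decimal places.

Likelihoods P(X=4 | ·): A: 0.242387; B: 0.2.
Posterior ∝ prior × likelihood. Numerator for A: 0.54·0.242387 = 0.130889.
Normalizing constant: 0.54·0.242387 + 0.46·0.2 = 0.222889.
P(A | observation) = 0.130889 / 0.222889 = 0.587238.

0.5872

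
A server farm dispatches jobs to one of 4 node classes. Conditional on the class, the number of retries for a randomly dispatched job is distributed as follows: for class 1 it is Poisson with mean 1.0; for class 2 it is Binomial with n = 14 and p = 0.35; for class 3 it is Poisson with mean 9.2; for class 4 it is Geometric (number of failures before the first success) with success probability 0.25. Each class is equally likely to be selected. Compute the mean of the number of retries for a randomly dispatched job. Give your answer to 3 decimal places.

Component means — 1: 1; 2: 4.9; 3: 9.2; 4: 3.
E[X] = 0.25·1 + 0.25·4.9 + 0.25·9.2 + 0.25·3 = 4.525.

4.525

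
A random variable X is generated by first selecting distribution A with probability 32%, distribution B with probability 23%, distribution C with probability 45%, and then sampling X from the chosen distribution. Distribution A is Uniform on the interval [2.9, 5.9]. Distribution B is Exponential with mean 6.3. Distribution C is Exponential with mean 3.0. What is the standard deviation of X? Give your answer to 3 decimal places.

Per component, A: μ=4.4, E[X²]=20.11; B: μ=6.3, E[X²]=79.38; C: μ=3, E[X²]=18.
E[X] = 0.32·4.4 + 0.23·6.3 + 0.45·3 = 4.207.
E[X²] = 0.32·20.11 + 0.23·79.38 + 0.45·18 = 32.7926.
Var(X) = E[X²] − (E[X])² = 32.7926 − 17.6988 = 15.0938.
SD(X) = √15.0938 = 3.88507.

3.885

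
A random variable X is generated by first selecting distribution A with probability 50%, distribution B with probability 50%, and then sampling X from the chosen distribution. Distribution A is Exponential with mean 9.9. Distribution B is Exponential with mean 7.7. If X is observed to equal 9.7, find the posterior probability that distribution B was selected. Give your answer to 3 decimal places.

Likelihoods f(9.7 | ·): A: 0.0379179; B: 0.0368478.
Posterior ∝ prior × likelihood. Numerator for B: 0.5·0.0368478 = 0.0184239.
Normalizing constant: 0.5·0.0379179 + 0.5·0.0368478 = 0.0373828.
P(B | observation) = 0.0184239 / 0.0373828 = 0.492844.

0.493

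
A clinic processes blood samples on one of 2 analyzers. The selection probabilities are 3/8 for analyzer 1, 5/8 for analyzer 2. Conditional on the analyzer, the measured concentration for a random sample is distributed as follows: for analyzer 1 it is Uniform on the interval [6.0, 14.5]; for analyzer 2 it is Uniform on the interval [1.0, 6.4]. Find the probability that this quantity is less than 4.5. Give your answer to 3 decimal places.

0.405

Conditional on each analyzer, P(X < 4.5): 1: 0; 2: 0.648148.
By total probability, P(X < 4.5) = 0.375·0 + 0.625·0.648148 = 0.405093.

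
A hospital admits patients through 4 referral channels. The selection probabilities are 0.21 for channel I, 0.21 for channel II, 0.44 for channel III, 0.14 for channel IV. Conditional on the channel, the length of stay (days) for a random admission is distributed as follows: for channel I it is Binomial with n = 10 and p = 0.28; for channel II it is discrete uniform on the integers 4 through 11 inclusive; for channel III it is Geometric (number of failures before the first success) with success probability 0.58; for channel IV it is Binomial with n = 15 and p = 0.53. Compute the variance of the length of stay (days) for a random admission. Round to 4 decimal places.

Per component, I: μ=2.8, E[X²]=9.856; II: μ=7.5, E[X²]=61.5; III: μ=0.724138, E[X²]=1.77289; IV: μ=7.95, E[X²]=66.939.
E[X] = 0.21·2.8 + 0.21·7.5 + 0.44·0.724138 + 0.14·7.95 = 3.59462.
E[X²] = 0.21·9.856 + 0.21·61.5 + 0.44·1.77289 + 0.14·66.939 = 25.1363.
Var(X) = E[X²] − (E[X])² = 25.1363 − 12.9213 = 12.215.

12.2150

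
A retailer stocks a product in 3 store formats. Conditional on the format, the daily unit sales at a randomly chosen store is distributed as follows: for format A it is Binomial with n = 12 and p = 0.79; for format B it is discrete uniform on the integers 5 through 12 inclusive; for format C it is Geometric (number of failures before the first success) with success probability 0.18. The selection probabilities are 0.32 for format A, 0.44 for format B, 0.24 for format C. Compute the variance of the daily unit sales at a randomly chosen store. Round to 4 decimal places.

12.6618

Per component, A: μ=9.48, E[X²]=91.8612; B: μ=8.5, E[X²]=77.5; C: μ=4.55556, E[X²]=46.0617.
E[X] = 0.32·9.48 + 0.44·8.5 + 0.24·4.55556 = 7.86693.
E[X²] = 0.32·91.8612 + 0.44·77.5 + 0.24·46.0617 = 74.5504.
Var(X) = E[X²] − (E[X])² = 74.5504 − 61.8886 = 12.6618.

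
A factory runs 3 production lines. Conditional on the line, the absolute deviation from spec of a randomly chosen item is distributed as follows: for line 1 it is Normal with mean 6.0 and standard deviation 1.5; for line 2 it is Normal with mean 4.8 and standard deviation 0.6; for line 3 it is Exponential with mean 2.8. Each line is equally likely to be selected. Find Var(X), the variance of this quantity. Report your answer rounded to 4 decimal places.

5.2256

Per component, 1: μ=6, E[X²]=38.25; 2: μ=4.8, E[X²]=23.4; 3: μ=2.8, E[X²]=15.68.
E[X] = 0.333333·6 + 0.333333·4.8 + 0.333333·2.8 = 4.53333.
E[X²] = 0.333333·38.25 + 0.333333·23.4 + 0.333333·15.68 = 25.7767.
Var(X) = E[X²] − (E[X])² = 25.7767 − 20.5511 = 5.22556.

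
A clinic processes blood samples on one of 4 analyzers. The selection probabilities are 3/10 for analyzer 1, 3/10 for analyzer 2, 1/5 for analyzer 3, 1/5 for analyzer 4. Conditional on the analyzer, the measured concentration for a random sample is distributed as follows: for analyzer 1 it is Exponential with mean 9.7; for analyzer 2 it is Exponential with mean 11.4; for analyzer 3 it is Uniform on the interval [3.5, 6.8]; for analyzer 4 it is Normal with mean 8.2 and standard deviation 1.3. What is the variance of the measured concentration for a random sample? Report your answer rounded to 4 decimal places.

Per component, 1: μ=9.7, E[X²]=188.18; 2: μ=11.4, E[X²]=259.92; 3: μ=5.15, E[X²]=27.43; 4: μ=8.2, E[X²]=68.93.
E[X] = 0.3·9.7 + 0.3·11.4 + 0.2·5.15 + 0.2·8.2 = 9.
E[X²] = 0.3·188.18 + 0.3·259.92 + 0.2·27.43 + 0.2·68.93 = 153.702.
Var(X) = E[X²] − (E[X])² = 153.702 − 81 = 72.702.

72.7020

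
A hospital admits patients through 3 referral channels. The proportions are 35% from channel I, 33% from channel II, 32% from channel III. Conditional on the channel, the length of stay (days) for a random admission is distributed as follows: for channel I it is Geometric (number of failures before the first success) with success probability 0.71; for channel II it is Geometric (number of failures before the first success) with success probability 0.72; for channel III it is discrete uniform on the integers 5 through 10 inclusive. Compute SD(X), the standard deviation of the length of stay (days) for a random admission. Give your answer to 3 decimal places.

3.505

Per component, I: μ=0.408451, E[X²]=0.742115; II: μ=0.388889, E[X²]=0.691358; III: μ=7.5, E[X²]=59.1667.
E[X] = 0.35·0.408451 + 0.33·0.388889 + 0.32·7.5 = 2.67129.
E[X²] = 0.35·0.742115 + 0.33·0.691358 + 0.32·59.1667 = 19.4212.
Var(X) = E[X²] − (E[X])² = 19.4212 − 7.1358 = 12.2854.
SD(X) = √12.2854 = 3.50506.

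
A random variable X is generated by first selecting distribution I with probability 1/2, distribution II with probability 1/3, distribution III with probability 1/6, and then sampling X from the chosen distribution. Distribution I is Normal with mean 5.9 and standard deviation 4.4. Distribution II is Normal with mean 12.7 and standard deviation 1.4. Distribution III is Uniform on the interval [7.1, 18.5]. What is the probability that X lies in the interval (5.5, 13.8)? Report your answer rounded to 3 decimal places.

0.609

Conditional on each component, P(5.5 < X < 13.8): I: 0.499927; II: 0.783982; III: 0.587719.
By total probability, P(5.5 < X < 13.8) = 0.5·0.499927 + 0.333333·0.783982 + 0.166667·0.587719 = 0.609244.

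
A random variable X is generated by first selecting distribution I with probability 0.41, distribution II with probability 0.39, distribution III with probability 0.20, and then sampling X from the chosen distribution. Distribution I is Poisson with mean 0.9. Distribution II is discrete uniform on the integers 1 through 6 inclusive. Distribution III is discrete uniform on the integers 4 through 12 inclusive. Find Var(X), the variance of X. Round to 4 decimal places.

Per component, I: μ=0.9, E[X²]=1.71; II: μ=3.5, E[X²]=15.1667; III: μ=8, E[X²]=70.6667.
E[X] = 0.41·0.9 + 0.39·3.5 + 0.2·8 = 3.334.
E[X²] = 0.41·1.71 + 0.39·15.1667 + 0.2·70.6667 = 20.7494.
Var(X) = E[X²] − (E[X])² = 20.7494 − 11.1156 = 9.63388.

9.6339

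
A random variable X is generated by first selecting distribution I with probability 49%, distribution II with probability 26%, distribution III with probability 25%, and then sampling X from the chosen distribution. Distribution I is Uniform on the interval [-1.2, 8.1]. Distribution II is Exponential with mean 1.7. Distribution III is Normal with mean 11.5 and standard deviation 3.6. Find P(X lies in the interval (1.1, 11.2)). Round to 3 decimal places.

Conditional on each component, P(1.1 < X < 11.2): I: 0.752688; II: 0.522207; III: 0.46486.
By total probability, P(1.1 < X < 11.2) = 0.49·0.752688 + 0.26·0.522207 + 0.25·0.46486 = 0.620806.

0.621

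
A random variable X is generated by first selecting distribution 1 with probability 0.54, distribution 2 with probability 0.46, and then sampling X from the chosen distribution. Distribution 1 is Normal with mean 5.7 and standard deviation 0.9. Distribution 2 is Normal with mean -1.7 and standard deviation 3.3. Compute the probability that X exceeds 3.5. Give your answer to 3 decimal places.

Conditional on each component, P(X > 3.5): 1: 0.992746; 2: 0.0575408.
By total probability, P(X > 3.5) = 0.54·0.992746 + 0.46·0.0575408 = 0.562552.

0.563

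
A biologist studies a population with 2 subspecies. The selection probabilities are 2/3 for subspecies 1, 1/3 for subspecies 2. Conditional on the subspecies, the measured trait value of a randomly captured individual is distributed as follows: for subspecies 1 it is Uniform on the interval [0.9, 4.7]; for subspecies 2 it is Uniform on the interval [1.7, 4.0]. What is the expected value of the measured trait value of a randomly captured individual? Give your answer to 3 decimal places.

2.817

Component means — 1: 2.8; 2: 2.85.
E[X] = 0.666667·2.8 + 0.333333·2.85 = 2.81667.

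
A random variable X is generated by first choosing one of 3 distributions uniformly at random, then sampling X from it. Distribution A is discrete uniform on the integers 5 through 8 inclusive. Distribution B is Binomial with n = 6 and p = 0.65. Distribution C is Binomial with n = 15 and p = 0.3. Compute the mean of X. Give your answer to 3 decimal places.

4.967

Component means — A: 6.5; B: 3.9; C: 4.5.
E[X] = 0.333333·6.5 + 0.333333·3.9 + 0.333333·4.5 = 4.96667.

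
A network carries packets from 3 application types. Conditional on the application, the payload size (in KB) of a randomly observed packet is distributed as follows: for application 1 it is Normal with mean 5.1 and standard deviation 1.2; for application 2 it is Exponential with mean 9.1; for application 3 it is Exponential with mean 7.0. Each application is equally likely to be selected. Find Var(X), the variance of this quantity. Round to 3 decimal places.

Per component, 1: μ=5.1, E[X²]=27.45; 2: μ=9.1, E[X²]=165.62; 3: μ=7, E[X²]=98.
E[X] = 0.333333·5.1 + 0.333333·9.1 + 0.333333·7 = 7.06667.
E[X²] = 0.333333·27.45 + 0.333333·165.62 + 0.333333·98 = 97.0233.
Var(X) = E[X²] − (E[X])² = 97.0233 − 49.9378 = 47.0856.

47.086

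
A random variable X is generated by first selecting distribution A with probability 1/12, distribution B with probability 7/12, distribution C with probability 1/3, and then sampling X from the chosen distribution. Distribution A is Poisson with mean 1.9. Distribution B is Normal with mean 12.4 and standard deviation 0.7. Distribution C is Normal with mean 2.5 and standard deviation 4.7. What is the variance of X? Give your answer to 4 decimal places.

Per component, A: μ=1.9, E[X²]=5.51; B: μ=12.4, E[X²]=154.25; C: μ=2.5, E[X²]=28.34.
E[X] = 0.0833333·1.9 + 0.583333·12.4 + 0.333333·2.5 = 8.225.
E[X²] = 0.0833333·5.51 + 0.583333·154.25 + 0.333333·28.34 = 99.885.
Var(X) = E[X²] − (E[X])² = 99.885 − 67.6506 = 32.2344.

32.2344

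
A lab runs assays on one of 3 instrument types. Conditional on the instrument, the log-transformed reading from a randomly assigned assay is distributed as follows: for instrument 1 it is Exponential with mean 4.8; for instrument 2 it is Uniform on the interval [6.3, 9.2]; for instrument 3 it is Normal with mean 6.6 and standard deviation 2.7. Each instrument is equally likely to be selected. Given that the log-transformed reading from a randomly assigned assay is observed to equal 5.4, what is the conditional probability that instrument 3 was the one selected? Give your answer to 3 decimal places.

0.664

Likelihoods f(5.4 | ·): 1: 0.0676359; 2: 0; 3: 0.133861.
Posterior ∝ prior × likelihood. Numerator for 3: 0.333333·0.133861 = 0.0446202.
Normalizing constant: 0.333333·0.0676359 + 0.333333·0 + 0.333333·0.133861 = 0.0671655.
P(3 | observation) = 0.0446202 / 0.0671655 = 0.664332.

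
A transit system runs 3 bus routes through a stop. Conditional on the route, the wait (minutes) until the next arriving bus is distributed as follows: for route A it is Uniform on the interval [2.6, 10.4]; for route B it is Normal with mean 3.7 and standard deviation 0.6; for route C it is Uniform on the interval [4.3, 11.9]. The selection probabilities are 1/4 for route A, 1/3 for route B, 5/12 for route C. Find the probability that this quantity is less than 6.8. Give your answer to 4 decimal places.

Conditional on each route, P(X < 6.8): A: 0.538462; B: 1; C: 0.328947.
By total probability, P(X < 6.8) = 0.25·0.538462 + 0.333333·1 + 0.416667·0.328947 = 0.60501.

0.6050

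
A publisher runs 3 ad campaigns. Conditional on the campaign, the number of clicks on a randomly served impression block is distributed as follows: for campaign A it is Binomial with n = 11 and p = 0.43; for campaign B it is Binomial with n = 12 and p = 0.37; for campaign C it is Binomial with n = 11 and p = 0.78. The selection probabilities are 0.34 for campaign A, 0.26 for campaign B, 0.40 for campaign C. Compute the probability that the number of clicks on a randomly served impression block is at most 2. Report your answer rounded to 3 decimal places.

0.060

Conditional on each campaign, P(X ≤ 2): A: 0.083779; B: 0.120452; C: 4.27349e-05.
By total probability, P(X ≤ 2) = 0.34·0.083779 + 0.26·0.120452 + 0.4·4.27349e-05 = 0.0598195.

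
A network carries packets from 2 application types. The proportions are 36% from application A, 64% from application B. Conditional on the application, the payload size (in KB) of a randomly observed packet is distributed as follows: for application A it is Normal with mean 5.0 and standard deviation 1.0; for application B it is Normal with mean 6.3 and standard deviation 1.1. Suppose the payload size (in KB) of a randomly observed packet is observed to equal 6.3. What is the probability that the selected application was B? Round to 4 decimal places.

Likelihoods f(6.3 | ·): A: 0.171369; B: 0.362675.
Posterior ∝ prior × likelihood. Numerator for B: 0.64·0.362675 = 0.232112.
Normalizing constant: 0.36·0.171369 + 0.64·0.362675 = 0.293805.
P(B | observation) = 0.232112 / 0.293805 = 0.790021.

0.7900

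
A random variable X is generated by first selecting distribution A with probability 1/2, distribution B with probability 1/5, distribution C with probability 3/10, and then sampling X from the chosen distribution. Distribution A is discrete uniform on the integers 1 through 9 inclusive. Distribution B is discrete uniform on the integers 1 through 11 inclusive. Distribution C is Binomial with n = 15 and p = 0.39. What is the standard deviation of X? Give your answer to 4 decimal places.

Per component, A: μ=5, E[X²]=31.6667; B: μ=6, E[X²]=46; C: μ=5.85, E[X²]=37.791.
E[X] = 0.5·5 + 0.2·6 + 0.3·5.85 = 5.455.
E[X²] = 0.5·31.6667 + 0.2·46 + 0.3·37.791 = 36.3706.
Var(X) = E[X²] − (E[X])² = 36.3706 − 29.757 = 6.61361.
SD(X) = √6.61361 = 2.57169.

2.5717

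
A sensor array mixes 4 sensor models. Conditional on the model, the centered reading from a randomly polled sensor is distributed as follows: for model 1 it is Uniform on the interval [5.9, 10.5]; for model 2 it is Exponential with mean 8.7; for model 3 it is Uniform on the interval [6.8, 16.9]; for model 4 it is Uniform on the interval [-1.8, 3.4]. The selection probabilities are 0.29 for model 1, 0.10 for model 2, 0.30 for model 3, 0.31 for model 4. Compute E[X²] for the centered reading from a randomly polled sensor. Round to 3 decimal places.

80.723

For each component E[X²] = Var + (mean)², giving 1: 69.0033; 2: 151.38; 3: 148.923; 4: 2.89333.
Overall E[X²] = 0.29·69.0033 + 0.1·151.38 + 0.3·148.923 + 0.31·2.89333 = 80.7229.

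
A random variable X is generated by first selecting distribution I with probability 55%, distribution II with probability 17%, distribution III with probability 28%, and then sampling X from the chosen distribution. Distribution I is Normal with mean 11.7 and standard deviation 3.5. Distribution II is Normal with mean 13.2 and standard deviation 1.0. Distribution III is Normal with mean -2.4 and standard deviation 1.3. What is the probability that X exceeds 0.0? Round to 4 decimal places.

Conditional on each component, P(X > 0.0): I: 0.999585; II: 1; III: 0.0324349.
By total probability, P(X > 0.0) = 0.55·0.999585 + 0.17·1 + 0.28·0.0324349 = 0.728854.

0.7289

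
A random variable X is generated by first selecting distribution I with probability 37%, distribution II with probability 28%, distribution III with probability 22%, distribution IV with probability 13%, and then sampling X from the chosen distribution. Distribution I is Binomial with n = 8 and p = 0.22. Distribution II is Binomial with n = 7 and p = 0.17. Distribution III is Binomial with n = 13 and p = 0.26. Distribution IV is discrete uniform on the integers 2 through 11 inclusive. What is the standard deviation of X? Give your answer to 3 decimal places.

Per component, I: μ=1.76, E[X²]=4.4704; II: μ=1.19, E[X²]=2.4038; III: μ=3.38, E[X²]=13.9256; IV: μ=6.5, E[X²]=50.5.
E[X] = 0.37·1.76 + 0.28·1.19 + 0.22·3.38 + 0.13·6.5 = 2.573.
E[X²] = 0.37·4.4704 + 0.28·2.4038 + 0.22·13.9256 + 0.13·50.5 = 11.9557.
Var(X) = E[X²] − (E[X])² = 11.9557 − 6.62033 = 5.33542.
SD(X) = √5.33542 = 2.30985.

2.310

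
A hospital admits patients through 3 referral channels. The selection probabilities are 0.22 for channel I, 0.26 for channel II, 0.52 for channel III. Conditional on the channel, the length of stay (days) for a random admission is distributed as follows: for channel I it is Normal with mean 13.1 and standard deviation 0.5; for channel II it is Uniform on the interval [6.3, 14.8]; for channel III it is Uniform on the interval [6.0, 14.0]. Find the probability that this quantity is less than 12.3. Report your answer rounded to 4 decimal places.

Conditional on each channel, P(X < 12.3): I: 0.0547993; II: 0.705882; III: 0.7875.
By total probability, P(X < 12.3) = 0.22·0.0547993 + 0.26·0.705882 + 0.52·0.7875 = 0.605085.

0.6051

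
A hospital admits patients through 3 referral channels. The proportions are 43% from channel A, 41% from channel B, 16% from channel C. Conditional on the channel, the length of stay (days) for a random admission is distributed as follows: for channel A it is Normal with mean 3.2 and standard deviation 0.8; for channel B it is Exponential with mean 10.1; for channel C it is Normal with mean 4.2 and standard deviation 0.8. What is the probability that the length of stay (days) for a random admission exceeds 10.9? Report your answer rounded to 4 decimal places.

Conditional on each channel, P(X > 10.9): A: 0; B: 0.339865; C: 0.
By total probability, P(X > 10.9) = 0.43·0 + 0.41·0.339865 + 0.16·0 = 0.139344.

0.1393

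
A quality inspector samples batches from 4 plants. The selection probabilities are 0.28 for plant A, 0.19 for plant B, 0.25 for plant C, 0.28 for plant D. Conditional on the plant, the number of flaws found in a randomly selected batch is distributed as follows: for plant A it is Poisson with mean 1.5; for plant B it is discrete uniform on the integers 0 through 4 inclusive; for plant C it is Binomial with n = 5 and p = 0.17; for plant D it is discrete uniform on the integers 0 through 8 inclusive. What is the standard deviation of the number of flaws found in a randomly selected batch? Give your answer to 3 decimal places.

2.085

Per component, A: μ=1.5, E[X²]=3.75; B: μ=2, E[X²]=6; C: μ=0.85, E[X²]=1.428; D: μ=4, E[X²]=22.6667.
E[X] = 0.28·1.5 + 0.19·2 + 0.25·0.85 + 0.28·4 = 2.1325.
E[X²] = 0.28·3.75 + 0.19·6 + 0.25·1.428 + 0.28·22.6667 = 8.89367.
Var(X) = E[X²] − (E[X])² = 8.89367 − 4.54756 = 4.34611.
SD(X) = √4.34611 = 2.08473.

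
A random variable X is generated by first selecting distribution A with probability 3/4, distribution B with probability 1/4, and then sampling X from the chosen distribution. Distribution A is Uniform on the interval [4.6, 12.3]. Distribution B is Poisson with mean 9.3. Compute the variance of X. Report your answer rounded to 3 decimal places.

6.166

Per component, A: μ=8.45, E[X²]=76.3433; B: μ=9.3, E[X²]=95.79.
E[X] = 0.75·8.45 + 0.25·9.3 = 8.6625.
E[X²] = 0.75·76.3433 + 0.25·95.79 = 81.205.
Var(X) = E[X²] − (E[X])² = 81.205 − 75.0389 = 6.16609.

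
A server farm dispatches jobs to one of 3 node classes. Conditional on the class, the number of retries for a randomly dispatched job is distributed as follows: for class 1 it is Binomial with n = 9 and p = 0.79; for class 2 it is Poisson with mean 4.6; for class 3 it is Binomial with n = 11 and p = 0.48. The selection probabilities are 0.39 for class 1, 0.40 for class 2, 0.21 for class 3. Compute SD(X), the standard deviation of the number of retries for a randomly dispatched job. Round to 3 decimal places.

2.072

Per component, 1: μ=7.11, E[X²]=52.0452; 2: μ=4.6, E[X²]=25.76; 3: μ=5.28, E[X²]=30.624.
E[X] = 0.39·7.11 + 0.4·4.6 + 0.21·5.28 = 5.7217.
E[X²] = 0.39·52.0452 + 0.4·25.76 + 0.21·30.624 = 37.0327.
Var(X) = E[X²] − (E[X])² = 37.0327 − 32.7379 = 4.29482.
SD(X) = √4.29482 = 2.07239.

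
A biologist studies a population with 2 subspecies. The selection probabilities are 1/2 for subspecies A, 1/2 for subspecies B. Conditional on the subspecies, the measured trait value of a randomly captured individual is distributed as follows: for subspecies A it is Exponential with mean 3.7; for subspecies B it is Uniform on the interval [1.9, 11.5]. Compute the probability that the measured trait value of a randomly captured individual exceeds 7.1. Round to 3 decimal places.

Conditional on each subspecies, P(X > 7.1): A: 0.146766; B: 0.458333.
By total probability, P(X > 7.1) = 0.5·0.146766 + 0.5·0.458333 = 0.302549.

0.303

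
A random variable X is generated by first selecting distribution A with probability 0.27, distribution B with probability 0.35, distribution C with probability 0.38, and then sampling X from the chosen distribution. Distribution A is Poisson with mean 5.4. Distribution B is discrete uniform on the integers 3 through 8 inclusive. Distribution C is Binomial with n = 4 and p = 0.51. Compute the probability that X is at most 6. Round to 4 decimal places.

Conditional on each component, P(X ≤ 6): A: 0.701671; B: 0.666667; C: 1.
By total probability, P(X ≤ 6) = 0.27·0.701671 + 0.35·0.666667 + 0.38·1 = 0.802785.

0.8028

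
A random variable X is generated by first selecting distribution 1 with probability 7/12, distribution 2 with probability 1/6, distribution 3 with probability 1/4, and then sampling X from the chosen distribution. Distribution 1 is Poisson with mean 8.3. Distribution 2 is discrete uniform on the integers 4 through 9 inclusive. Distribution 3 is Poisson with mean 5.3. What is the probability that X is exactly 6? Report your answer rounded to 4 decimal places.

Conditional on each component, P(X = 6): 1: 0.112847; 2: 0.166667; 3: 0.15366.
By total probability, P(X = 6) = 0.583333·0.112847 + 0.166667·0.166667 + 0.25·0.15366 = 0.132021.

0.1320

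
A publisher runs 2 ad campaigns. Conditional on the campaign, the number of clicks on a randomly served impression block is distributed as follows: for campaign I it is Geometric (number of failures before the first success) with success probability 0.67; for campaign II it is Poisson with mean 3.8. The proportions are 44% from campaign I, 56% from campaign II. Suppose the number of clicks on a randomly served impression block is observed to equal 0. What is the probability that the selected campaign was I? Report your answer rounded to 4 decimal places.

0.9592

Likelihoods P(X=0 | ·): I: 0.67; II: 0.0223708.
Posterior ∝ prior × likelihood. Numerator for I: 0.44·0.67 = 0.2948.
Normalizing constant: 0.44·0.67 + 0.56·0.0223708 = 0.307328.
P(I | observation) = 0.2948 / 0.307328 = 0.959237.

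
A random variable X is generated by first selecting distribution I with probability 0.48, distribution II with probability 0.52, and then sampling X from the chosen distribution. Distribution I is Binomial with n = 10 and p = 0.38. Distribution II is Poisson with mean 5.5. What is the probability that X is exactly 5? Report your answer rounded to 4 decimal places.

Conditional on each component, P(X = 5): I: 0.182927; II: 0.171401.
By total probability, P(X = 5) = 0.48·0.182927 + 0.52·0.171401 = 0.176933.

0.1769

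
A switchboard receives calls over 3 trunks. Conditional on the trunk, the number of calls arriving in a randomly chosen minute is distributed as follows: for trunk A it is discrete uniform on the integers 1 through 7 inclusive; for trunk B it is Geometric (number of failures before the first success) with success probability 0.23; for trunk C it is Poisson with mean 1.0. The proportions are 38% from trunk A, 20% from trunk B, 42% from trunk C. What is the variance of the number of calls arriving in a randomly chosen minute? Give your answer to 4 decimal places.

Per component, A: μ=4, E[X²]=20; B: μ=3.34783, E[X²]=25.7637; C: μ=1, E[X²]=2.
E[X] = 0.38·4 + 0.2·3.34783 + 0.42·1 = 2.60957.
E[X²] = 0.38·20 + 0.2·25.7637 + 0.42·2 = 13.5927.
Var(X) = E[X²] − (E[X])² = 13.5927 − 6.80983 = 6.78291.

6.7829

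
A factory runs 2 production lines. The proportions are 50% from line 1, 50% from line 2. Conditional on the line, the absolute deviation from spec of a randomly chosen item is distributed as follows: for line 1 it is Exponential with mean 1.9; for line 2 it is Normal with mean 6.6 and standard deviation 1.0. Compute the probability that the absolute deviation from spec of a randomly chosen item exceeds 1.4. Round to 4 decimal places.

Conditional on each line, P(X > 1.4): 1: 0.478623; 2: 1.
By total probability, P(X > 1.4) = 0.5·0.478623 + 0.5·1 = 0.739311.

0.7393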